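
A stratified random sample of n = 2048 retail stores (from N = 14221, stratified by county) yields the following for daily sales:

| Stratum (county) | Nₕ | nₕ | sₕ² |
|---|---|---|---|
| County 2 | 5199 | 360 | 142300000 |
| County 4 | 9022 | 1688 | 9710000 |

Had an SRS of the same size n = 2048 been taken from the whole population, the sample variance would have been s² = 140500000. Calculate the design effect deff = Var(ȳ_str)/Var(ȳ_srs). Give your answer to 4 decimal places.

Var(ȳ_str) = Σ Wₕ²(1−fₕ)sₕ²/nₕ with Wₕ = Nₕ/14221:
  County 2: (5199/14221)²·(1−360/5199)·142300000/360 = 49171.965
  County 4: (9022/14221)²·(1−1688/9022)·9710000/1688 = 1882.046
  → Var(ȳ_str) = 51054.011.
Var(ȳ_srs) = (1 − 2048/14221)·140500000/2048 = 58723.76.
deff = 51054.011 / 58723.76 = 0.8694.

0.8694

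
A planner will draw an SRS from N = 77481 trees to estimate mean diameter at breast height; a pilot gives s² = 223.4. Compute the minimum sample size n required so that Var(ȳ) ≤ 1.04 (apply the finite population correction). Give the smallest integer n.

215

Without fpc, n₀ = s²/D = 223.4/1.04 = 214.8077.
With fpc, (1 − n/N)·s²/n ≤ D requires n ≥ n₀/(1 + n₀/N) = 214.8077/(1 + 214.8077/77481) = 214.2138.
Rounding up, n = 215.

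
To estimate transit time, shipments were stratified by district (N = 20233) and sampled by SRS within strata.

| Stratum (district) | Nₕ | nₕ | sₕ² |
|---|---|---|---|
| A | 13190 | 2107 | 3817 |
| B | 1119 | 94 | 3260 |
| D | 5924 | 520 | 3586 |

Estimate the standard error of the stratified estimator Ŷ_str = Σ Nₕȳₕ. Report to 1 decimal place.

22921.0

Var(Ŷ_str) = Σₕ Nₕ²(1 − fₕ)sₕ²/nₕ.
A: 13190²·(1 − 2107/13190)·3817/2107 = 2.6482547 × 10^8.
B: 1119²·(1 − 94/1119)·3260/94 = 3.9778069 × 10^7.
D: 5924²·(1 − 520/5924)·3586/520 = 2.2076861 × 10^8.
Sum = 5.2537215 × 10^8.
SE = √(5.2537215 × 10^8) = 22921.0.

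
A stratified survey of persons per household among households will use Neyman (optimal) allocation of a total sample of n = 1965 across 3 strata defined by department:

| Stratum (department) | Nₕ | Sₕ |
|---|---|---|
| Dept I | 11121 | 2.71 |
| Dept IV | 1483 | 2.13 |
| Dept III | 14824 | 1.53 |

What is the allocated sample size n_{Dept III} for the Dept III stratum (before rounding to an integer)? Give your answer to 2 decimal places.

Neyman allocation: nₕ = n·NₕSₕ / Σⱼ NⱼSⱼ.
Σ NⱼSⱼ = 11121·2.71 + 1483·2.13 + 14824·1.53 = 55977.42.
n_{Dept III} = 1965·14824·1.53 / 55977.42 = 796.17.

796.17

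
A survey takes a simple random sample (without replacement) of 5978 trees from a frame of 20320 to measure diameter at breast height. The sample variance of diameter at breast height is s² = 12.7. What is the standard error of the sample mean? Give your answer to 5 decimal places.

Under SRS without replacement, Var(ȳ) = (1 − f)·s²/n with f = n/N = 5978/20320 = 0.29419291.
Var(ȳ) = (1 − 0.29419291)·12.7/5978 = 0.70580709·0.0021244563 = 0.0014994563.
SE(ȳ) = √(0.0014994563) = 0.03872.

0.03872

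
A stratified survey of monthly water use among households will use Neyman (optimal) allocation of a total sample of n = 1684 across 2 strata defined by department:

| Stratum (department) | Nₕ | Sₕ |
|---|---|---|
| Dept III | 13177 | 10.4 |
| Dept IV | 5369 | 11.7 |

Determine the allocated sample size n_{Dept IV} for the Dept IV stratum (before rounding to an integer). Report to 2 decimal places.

529.30

Neyman allocation: nₕ = n·NₕSₕ / Σⱼ NⱼSⱼ.
Σ NⱼSⱼ = 13177·10.4 + 5369·11.7 = 199858.1.
n_{Dept IV} = 1684·5369·11.7 / 199858.1 = 529.30.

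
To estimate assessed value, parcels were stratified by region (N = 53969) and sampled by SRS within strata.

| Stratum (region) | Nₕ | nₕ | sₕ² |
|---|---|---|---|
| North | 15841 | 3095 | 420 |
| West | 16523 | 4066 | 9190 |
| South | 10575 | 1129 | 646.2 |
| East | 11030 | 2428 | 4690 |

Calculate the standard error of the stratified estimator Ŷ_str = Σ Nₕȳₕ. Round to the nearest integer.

Var(Ŷ_str) = Σₕ Nₕ²(1 − fₕ)sₕ²/nₕ.
North: 15841²·(1 − 3095/15841)·420/3095 = 2.7399658 × 10^7.
West: 16523²·(1 − 4066/16523)·9190/4066 = 4.6521157 × 10^8.
South: 10575²·(1 − 1129/10575)·646.2/1129 = 5.7174362 × 10^7.
East: 11030²·(1 − 2428/11030)·4690/2428 = 1.8327326 × 10^8.
Sum = 7.3305885 × 10^8.
SE = √(7.3305885 × 10^8) = 27075.

27075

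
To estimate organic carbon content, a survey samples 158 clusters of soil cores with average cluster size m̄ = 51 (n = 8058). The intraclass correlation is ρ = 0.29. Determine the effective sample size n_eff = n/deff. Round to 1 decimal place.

519.9

deff = 1 + (51 − 1)·0.29 = 1 + 14.5 = 15.5.
n_eff = 8058 / 15.5 = 519.9.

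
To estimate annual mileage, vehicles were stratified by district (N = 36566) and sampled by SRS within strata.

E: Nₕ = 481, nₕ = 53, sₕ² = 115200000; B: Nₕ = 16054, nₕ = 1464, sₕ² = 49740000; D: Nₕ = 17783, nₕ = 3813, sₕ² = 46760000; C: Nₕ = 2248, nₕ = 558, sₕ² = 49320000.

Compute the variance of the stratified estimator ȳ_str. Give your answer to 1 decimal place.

Var(ȳ_str) = Σₕ Wₕ²(1 − fₕ)sₕ²/nₕ with Wₕ = Nₕ/N, N = 36566.
E: Wₕ = 0.01315430; term = 0.01315430²·(1 − 0.11018711)·115200000/53 = 334.66519.
B: Wₕ = 0.43904173; term = 0.43904173²·(1 − 0.09119223)·49740000/1464 = 5951.8002.
D: Wₕ = 0.48632610; term = 0.48632610²·(1 − 0.21441826)·46760000/3813 = 2278.5272.
C: Wₕ = 0.06147788; term = 0.06147788²·(1 − 0.24822064)·49320000/558 = 251.14062.
Sum = 8816.1332.

8816.1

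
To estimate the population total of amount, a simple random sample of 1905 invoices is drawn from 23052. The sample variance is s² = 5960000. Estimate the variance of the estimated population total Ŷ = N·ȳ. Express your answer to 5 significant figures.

1.5251 × 10^12

Var(Ŷ) = N²·Var(ȳ) = N²·(1 − n/N)·s²/n.
f = 1905/23052 = 0.08263925; Var(ȳ) = 0.91736075·5960000/1905 = 2870.063.
Var(Ŷ) = 23052² · 2870.063 = 1.5251363 × 10^12.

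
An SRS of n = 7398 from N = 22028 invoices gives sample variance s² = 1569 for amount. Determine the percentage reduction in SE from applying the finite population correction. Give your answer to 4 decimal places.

f = n/N = 7398/22028 = 0.33584529.
SE_no-fpc = √(s²/n) = 0.46052616; SE_fpc = √((1−f)s²/n) = 0.37530896.
Ratio = √(1−f) = 0.81495688. Reduction = 100·(1 − 0.81495688) = 18.5043%.

18.5043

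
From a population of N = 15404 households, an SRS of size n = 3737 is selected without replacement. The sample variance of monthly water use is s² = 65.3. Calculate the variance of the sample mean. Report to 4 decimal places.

0.0132

Under SRS without replacement, Var(ȳ) = (1 − f)·s²/n with f = n/N = 3737/15404 = 0.24259932.
Var(ȳ) = (1 − 0.24259932)·65.3/3737 = 0.75740068·0.01747391 = 0.013234751.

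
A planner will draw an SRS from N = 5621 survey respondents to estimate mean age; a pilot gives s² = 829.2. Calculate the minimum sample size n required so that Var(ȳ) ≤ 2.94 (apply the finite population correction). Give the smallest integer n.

Without fpc, n₀ = s²/D = 829.2/2.94 = 282.0408.
With fpc, (1 − n/N)·s²/n ≤ D requires n ≥ n₀/(1 + n₀/N) = 282.0408/(1 + 282.0408/5621) = 268.5652.
Rounding up, n = 269.

269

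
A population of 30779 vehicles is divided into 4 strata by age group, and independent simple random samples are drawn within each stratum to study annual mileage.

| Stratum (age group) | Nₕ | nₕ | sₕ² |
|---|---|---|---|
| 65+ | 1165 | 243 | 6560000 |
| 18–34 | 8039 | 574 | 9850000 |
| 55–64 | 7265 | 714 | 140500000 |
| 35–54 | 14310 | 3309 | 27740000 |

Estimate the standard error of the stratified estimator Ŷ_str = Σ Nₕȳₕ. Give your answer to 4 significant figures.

3.427 × 10^6

Var(Ŷ_str) = Σₕ Nₕ²(1 − fₕ)sₕ²/nₕ.
65+: 1165²·(1 − 243/1165)·6560000/243 = 2.899709 × 10^10.
18–34: 8039²·(1 − 574/8039)·9850000/574 = 1.0298078 × 10^12.
55–64: 7265²·(1 − 714/7265)·140500000/714 = 9.3652922 × 10^12.
35–54: 14310²·(1 − 3309/14310)·27740000/3309 = 1.3197191 × 10^12.
Sum = 1.1743816 × 10^13.
SE = √(1.1743816 × 10^13) = 3.427 × 10^6.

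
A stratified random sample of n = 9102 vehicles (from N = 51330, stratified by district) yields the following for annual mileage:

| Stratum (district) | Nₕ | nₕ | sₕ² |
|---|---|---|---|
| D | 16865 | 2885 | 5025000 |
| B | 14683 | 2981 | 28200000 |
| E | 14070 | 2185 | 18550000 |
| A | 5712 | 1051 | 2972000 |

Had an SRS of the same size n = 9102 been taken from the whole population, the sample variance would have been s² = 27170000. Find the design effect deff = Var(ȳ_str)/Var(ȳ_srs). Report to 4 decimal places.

Var(ȳ_str) = Σ Wₕ²(1−fₕ)sₕ²/nₕ with Wₕ = Nₕ/51330:
  D: (16865/51330)²·(1−2885/16865)·5025000/2885 = 155.86236
  B: (14683/51330)²·(1−2981/14683)·28200000/2981 = 616.90671
  E: (14070/51330)²·(1−2185/14070)·18550000/2185 = 538.8194
  A: (5712/51330)²·(1−1051/5712)·2972000/1051 = 28.573988
  → Var(ȳ_str) = 1340.1625.
Var(ȳ_srs) = (1 − 9102/51330)·27170000/9102 = 2455.7381.
deff = 1340.1625 / 2455.7381 = 0.5457.

0.5457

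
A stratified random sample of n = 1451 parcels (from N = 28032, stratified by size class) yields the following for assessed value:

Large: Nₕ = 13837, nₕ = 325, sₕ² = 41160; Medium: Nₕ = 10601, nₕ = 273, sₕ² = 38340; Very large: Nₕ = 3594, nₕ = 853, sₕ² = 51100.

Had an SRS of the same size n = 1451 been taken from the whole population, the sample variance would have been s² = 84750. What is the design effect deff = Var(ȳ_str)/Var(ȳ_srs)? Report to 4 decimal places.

0.9109

Var(ȳ_str) = Σ Wₕ²(1−fₕ)sₕ²/nₕ with Wₕ = Nₕ/28032:
  Large: (13837/28032)²·(1−325/13837)·41160/325 = 30.133211
  Medium: (10601/28032)²·(1−273/10601)·38340/273 = 19.567906
  Very large: (3594/28032)²·(1−853/3594)·51100/853 = 0.7510188
  → Var(ȳ_str) = 50.452136.
Var(ȳ_srs) = (1 − 1451/28032)·84750/1451 = 55.384664.
deff = 50.452136 / 55.384664 = 0.9109.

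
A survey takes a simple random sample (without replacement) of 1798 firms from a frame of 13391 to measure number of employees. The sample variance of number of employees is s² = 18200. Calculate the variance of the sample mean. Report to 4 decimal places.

Under SRS without replacement, Var(ȳ) = (1 − f)·s²/n with f = n/N = 1798/13391 = 0.13426929.
Var(ȳ) = (1 − 0.13426929)·18200/1798 = 0.86573071·10.122358 = 8.7632364.

8.7632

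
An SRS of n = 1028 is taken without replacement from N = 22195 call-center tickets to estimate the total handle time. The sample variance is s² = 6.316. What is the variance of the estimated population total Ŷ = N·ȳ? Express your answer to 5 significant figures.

Var(Ŷ) = N²·Var(ȳ) = N²·(1 − n/N)·s²/n.
f = 1028/22195 = 0.04631674; Var(ȳ) = 0.95368326·6.316/1028 = 0.0058594003.
Var(Ŷ) = 22195² · 0.0058594003 = 2.8864462 × 10^6.

2.8864 × 10^6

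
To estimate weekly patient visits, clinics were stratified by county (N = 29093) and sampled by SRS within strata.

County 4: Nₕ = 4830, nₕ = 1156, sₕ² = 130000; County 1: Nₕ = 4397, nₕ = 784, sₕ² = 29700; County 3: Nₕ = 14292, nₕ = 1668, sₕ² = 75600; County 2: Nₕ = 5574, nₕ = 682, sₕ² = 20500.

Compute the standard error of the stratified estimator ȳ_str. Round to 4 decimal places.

Var(ȳ_str) = Σₕ Wₕ²(1 − fₕ)sₕ²/nₕ with Wₕ = Nₕ/N, N = 29093.
County 4: Wₕ = 0.16601932; term = 0.16601932²·(1 − 0.23933747)·130000/1156 = 2.3577339.
County 1: Wₕ = 0.15113601; term = 0.15113601²·(1 − 0.17830339)·29700/784 = 0.7110298.
County 3: Wₕ = 0.49125219; term = 0.49125219²·(1 − 0.11670865)·75600/1668 = 9.6613703.
County 2: Wₕ = 0.19159248; term = 0.19159248²·(1 − 0.12235379)·20500/682 = 0.96838016.
Sum = 13.698514.
SE = √(13.698514) = 3.7012.

3.7012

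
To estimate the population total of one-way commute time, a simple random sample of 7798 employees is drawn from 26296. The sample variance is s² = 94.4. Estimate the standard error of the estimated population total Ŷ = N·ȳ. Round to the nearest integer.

Var(Ŷ) = N²·Var(ȳ) = N²·(1 − n/N)·s²/n.
f = 7798/26296 = 0.29654700; Var(ȳ) = 0.70345300·94.4/7798 = 0.0085157685.
Var(Ŷ) = 26296² · 0.0085157685 = 5.8884803 × 10^6.
SE(Ŷ) = √(5.8884803 × 10^6) = 2427.

2427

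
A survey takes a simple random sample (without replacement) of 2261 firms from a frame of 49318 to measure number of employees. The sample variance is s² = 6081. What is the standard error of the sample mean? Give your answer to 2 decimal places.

1.60

Under SRS without replacement, Var(ȳ) = (1 − f)·s²/n with f = n/N = 2261/49318 = 0.04584533.
Var(ȳ) = (1 − 0.04584533)·6081/2261 = 0.95415467·2.6895179 = 2.5662161.
SE(ȳ) = √(2.5662161) = 1.60.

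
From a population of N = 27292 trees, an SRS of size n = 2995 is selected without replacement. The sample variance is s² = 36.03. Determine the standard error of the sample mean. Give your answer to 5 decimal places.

0.10349

Under SRS without replacement, Var(ȳ) = (1 − f)·s²/n with f = n/N = 2995/27292 = 0.10973912.
Var(ȳ) = (1 − 0.10973912)·36.03/2995 = 0.89026088·0.01203005 = 0.010709883.
SE(ȳ) = √(0.010709883) = 0.10349.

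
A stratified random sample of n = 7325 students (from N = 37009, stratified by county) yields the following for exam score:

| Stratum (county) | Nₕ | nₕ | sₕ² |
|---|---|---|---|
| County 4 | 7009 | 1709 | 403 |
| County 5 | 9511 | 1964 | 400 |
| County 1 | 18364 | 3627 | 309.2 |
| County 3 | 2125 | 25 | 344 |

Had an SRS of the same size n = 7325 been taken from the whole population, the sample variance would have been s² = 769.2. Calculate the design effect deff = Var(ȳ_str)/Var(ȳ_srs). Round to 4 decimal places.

0.9349

Var(ȳ_str) = Σ Wₕ²(1−fₕ)sₕ²/nₕ with Wₕ = Nₕ/37009:
  County 4: (7009/37009)²·(1−1709/7009)·403/1709 = 0.0063955841
  County 5: (9511/37009)²·(1−1964/9511)·400/1964 = 0.010673438
  County 1: (18364/37009)²·(1−3627/18364)·309.2/3627 = 0.016844324
  County 3: (2125/37009)²·(1−25/2125)·344/25 = 0.044831365
  → Var(ȳ_str) = 0.078744711.
Var(ȳ_srs) = (1 − 7325/37009)·769.2/7325 = 0.084226105.
deff = 0.078744711 / 0.084226105 = 0.9349.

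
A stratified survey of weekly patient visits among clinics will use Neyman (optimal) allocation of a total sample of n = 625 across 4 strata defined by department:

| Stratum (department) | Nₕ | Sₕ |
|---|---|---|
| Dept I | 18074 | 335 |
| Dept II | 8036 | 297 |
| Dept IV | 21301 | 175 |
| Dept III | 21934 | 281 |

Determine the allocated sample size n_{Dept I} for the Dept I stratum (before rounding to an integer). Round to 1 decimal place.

Neyman allocation: nₕ = n·NₕSₕ / Σⱼ NⱼSⱼ.
Σ NⱼSⱼ = 18074·335 + 8036·297 + 21301·175 + 21934·281 = 1.8332611 × 10^7.
n_{Dept I} = 625·18074·335 / (1.8332611 × 10^7) = 206.4.

206.4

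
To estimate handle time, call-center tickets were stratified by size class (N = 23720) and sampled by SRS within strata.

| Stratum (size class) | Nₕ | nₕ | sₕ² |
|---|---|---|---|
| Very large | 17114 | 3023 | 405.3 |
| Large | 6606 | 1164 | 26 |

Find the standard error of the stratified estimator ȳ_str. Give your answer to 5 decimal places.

Var(ȳ_str) = Σₕ Wₕ²(1 − fₕ)sₕ²/nₕ with Wₕ = Nₕ/N, N = 23720.
Very large: Wₕ = 0.72150084; term = 0.72150084²·(1 − 0.17663901)·405.3/3023 = 0.05746487.
Large: Wₕ = 0.27849916; term = 0.27849916²·(1 − 0.17620345)·26/1164 = 0.0014272107.
Sum = 0.058892081.
SE = √(0.058892081) = 0.24268.

0.24268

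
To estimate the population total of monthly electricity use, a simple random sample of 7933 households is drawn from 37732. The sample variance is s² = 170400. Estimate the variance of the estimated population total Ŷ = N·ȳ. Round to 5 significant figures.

Var(Ŷ) = N²·Var(ȳ) = N²·(1 − n/N)·s²/n.
f = 7933/37732 = 0.21024595; Var(ȳ) = 0.78975405·170400/7933 = 16.963833.
Var(Ŷ) = 37732² · 16.963833 = 2.4151474 × 10^10.

2.4151 × 10^10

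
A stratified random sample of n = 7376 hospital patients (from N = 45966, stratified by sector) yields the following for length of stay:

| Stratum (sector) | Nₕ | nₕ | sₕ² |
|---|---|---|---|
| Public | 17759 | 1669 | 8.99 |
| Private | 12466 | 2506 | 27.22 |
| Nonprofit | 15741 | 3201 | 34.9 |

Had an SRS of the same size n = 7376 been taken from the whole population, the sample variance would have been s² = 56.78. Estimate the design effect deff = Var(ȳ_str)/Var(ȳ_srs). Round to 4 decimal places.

Var(ȳ_str) = Σ Wₕ²(1−fₕ)sₕ²/nₕ with Wₕ = Nₕ/45966:
  Public: (17759/45966)²·(1−1669/17759)·8.99/1669 = 7.2845794 × 10^-4
  Private: (12466/45966)²·(1−2506/12466)·27.22/2506 = 6.3829301 × 10^-4
  Nonprofit: (15741/45966)²·(1−3201/15741)·34.9/3201 = 0.0010185824
  → Var(ȳ_str) = 0.0023853334.
Var(ȳ_srs) = (1 − 7376/45966)·56.78/7376 = 0.0064626784.
deff = 0.0023853334 / 0.0064626784 = 0.3691.

0.3691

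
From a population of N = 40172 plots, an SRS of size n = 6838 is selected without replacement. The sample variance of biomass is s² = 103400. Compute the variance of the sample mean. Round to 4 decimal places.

Under SRS without replacement, Var(ȳ) = (1 − f)·s²/n with f = n/N = 6838/40172 = 0.17021806.
Var(ȳ) = (1 − 0.17021806)·103400/6838 = 0.82978194·15.121381 = 12.547448.

12.5474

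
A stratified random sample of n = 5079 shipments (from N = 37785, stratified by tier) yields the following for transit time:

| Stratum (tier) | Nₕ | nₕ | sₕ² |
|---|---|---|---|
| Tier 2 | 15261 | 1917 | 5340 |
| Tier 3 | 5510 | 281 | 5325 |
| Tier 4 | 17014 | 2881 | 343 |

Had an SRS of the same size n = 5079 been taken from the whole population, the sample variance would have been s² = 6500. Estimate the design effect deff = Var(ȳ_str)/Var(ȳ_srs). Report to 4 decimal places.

0.7220

Var(ȳ_str) = Σ Wₕ²(1−fₕ)sₕ²/nₕ with Wₕ = Nₕ/37785:
  Tier 2: (15261/37785)²·(1−1917/15261)·5340/1917 = 0.39732813
  Tier 3: (5510/37785)²·(1−281/5510)·5325/281 = 0.38242359
  Tier 4: (17014/37785)²·(1−2881/17014)·343/2881 = 0.020051774
  → Var(ȳ_str) = 0.79980349.
Var(ȳ_srs) = (1 − 5079/37785)·6500/5079 = 1.1077535.
deff = 0.79980349 / 1.1077535 = 0.7220.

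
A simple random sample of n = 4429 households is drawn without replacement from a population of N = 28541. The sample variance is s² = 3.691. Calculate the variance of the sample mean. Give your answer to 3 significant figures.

7.04 × 10^-4

Under SRS without replacement, Var(ȳ) = (1 − f)·s²/n with f = n/N = 4429/28541 = 0.15518027.
Var(ȳ) = (1 − 0.15518027)·3.691/4429 = 0.84481973·8.3337096 × 10^-4 = 7.0404824 × 10^-4.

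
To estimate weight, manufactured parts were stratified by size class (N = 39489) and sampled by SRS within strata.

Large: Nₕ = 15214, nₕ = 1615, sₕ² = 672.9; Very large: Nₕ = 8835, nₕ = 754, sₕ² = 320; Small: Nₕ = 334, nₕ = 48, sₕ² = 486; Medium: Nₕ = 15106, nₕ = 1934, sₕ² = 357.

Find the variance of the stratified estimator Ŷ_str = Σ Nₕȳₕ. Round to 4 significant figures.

Var(Ŷ_str) = Σₕ Nₕ²(1 − fₕ)sₕ²/nₕ.
Large: 15214²·(1 − 1615/15214)·672.9/1615 = 8.6204192 × 10^7.
Very large: 8835²·(1 − 754/8835)·320/754 = 3.0300535 × 10^7.
Small: 334²·(1 − 48/334)·486/48 = 967180.5.
Medium: 15106²·(1 − 1934/15106)·357/1934 = 3.6729325 × 10^7.
Sum = 1.5420123 × 10^8.

1.542 × 10^8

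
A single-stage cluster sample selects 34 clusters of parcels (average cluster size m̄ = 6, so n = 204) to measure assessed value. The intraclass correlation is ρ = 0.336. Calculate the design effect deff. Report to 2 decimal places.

deff = 1 + (6 − 1)·0.336 = 1 + 1.68 = 2.68.

2.68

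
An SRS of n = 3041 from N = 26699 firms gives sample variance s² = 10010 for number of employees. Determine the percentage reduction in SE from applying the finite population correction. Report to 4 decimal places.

5.8671

f = n/N = 3041/26699 = 0.11389940.
SE_no-fpc = √(s²/n) = 1.8142989; SE_fpc = √((1−f)s²/n) = 1.7078524.
Ratio = √(1−f) = 0.94132917. Reduction = 100·(1 − 0.94132917) = 5.8671%.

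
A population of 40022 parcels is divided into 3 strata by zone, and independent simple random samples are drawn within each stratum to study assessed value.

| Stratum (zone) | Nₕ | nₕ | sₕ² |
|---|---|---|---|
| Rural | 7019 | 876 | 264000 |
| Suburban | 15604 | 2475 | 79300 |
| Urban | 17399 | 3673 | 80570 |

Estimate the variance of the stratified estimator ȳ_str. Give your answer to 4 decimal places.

15.4811

Var(ȳ_str) = Σₕ Wₕ²(1 − fₕ)sₕ²/nₕ with Wₕ = Nₕ/N, N = 40022.
Rural: Wₕ = 0.17537854; term = 0.17537854²·(1 − 0.12480410)·264000/876 = 8.1125615.
Suburban: Wₕ = 0.38988556; term = 0.38988556²·(1 − 0.15861318)·79300/2475 = 4.0979627.
Urban: Wₕ = 0.43473590; term = 0.43473590²·(1 − 0.21110409)·80570/3673 = 3.2705677.
Sum = 15.481092.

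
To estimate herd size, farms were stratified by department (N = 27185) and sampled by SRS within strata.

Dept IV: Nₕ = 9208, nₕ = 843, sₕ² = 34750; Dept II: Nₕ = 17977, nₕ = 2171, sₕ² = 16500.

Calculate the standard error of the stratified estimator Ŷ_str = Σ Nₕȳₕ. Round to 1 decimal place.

Var(Ŷ_str) = Σₕ Nₕ²(1 − fₕ)sₕ²/nₕ.
Dept IV: 9208²·(1 − 843/9208)·34750/843 = 3.1751079 × 10^9.
Dept II: 17977²·(1 − 2171/17977)·16500/2171 = 2.1595503 × 10^9.
Sum = 5.3346582 × 10^9.
SE = √(5.3346582 × 10^9) = 73038.7.

73038.7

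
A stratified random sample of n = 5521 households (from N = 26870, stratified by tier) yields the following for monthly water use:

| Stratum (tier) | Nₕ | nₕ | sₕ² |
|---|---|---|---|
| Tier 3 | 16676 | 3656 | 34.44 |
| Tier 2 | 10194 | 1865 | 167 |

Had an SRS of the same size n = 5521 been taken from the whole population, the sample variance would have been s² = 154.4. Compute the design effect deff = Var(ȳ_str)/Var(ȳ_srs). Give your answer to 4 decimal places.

Var(ȳ_str) = Σ Wₕ²(1−fₕ)sₕ²/nₕ with Wₕ = Nₕ/26870:
  Tier 3: (16676/26870)²·(1−3656/16676)·34.44/3656 = 0.002832856
  Tier 2: (10194/26870)²·(1−1865/10194)·167/1865 = 0.010530277
  → Var(ȳ_str) = 0.013363133.
Var(ȳ_srs) = (1 − 5521/26870)·154.4/5521 = 0.022219763.
deff = 0.013363133 / 0.022219763 = 0.6014.

0.6014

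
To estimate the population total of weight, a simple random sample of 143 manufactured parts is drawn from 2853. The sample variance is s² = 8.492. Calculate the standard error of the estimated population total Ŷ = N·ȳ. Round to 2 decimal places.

677.60

Var(Ŷ) = N²·Var(ȳ) = N²·(1 − n/N)·s²/n.
f = 143/2853 = 0.05012268; Var(ȳ) = 0.94987732·8.492/143 = 0.056408099.
Var(Ŷ) = 2853² · 0.056408099 = 459139.87.
SE(Ŷ) = √(459139.87) = 677.60.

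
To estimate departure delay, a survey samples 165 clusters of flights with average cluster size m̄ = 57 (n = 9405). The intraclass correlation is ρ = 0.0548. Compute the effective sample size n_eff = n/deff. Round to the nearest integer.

2311

deff = 1 + (57 − 1)·0.0548 = 1 + 3.0688 = 4.0688.
n_eff = 9405 / 4.0688 = 2311.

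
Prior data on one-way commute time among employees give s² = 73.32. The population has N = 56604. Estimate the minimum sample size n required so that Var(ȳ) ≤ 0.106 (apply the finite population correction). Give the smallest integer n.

684

Without fpc, n₀ = s²/D = 73.32/0.106 = 691.6981.
With fpc, (1 − n/N)·s²/n ≤ D requires n ≥ n₀/(1 + n₀/N) = 691.6981/(1 + 691.6981/56604) = 683.3476.
Rounding up, n = 684.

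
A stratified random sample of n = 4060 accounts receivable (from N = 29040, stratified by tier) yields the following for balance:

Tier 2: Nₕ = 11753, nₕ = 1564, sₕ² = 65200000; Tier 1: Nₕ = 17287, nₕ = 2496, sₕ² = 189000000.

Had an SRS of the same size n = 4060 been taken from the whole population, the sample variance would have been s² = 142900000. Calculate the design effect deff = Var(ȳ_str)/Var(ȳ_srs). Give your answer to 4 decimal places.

Var(ȳ_str) = Σ Wₕ²(1−fₕ)sₕ²/nₕ with Wₕ = Nₕ/29040:
  Tier 2: (11753/29040)²·(1−1564/11753)·65200000/1564 = 5919.6758
  Tier 1: (17287/29040)²·(1−2496/17287)·189000000/2496 = 22958.376
  → Var(ȳ_str) = 28878.052.
Var(ȳ_srs) = (1 − 4060/29040)·142900000/4060 = 30276.245.
deff = 28878.052 / 30276.245 = 0.9538.

0.9538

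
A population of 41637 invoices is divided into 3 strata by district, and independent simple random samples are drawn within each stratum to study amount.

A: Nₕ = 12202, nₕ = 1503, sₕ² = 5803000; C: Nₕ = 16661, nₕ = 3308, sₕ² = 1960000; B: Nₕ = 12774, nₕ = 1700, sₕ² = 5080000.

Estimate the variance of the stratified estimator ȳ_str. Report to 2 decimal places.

Var(ȳ_str) = Σₕ Wₕ²(1 − fₕ)sₕ²/nₕ with Wₕ = Nₕ/N, N = 41637.
A: Wₕ = 0.29305666; term = 0.29305666²·(1 − 0.12317653)·5803000/1503 = 290.74278.
C: Wₕ = 0.40014891; term = 0.40014891²·(1 − 0.19854751)·1960000/3308 = 76.034663.
B: Wₕ = 0.30679444; term = 0.30679444²·(1 − 0.13308282)·5080000/1700 = 243.83012.
Sum = 610.60756.

610.61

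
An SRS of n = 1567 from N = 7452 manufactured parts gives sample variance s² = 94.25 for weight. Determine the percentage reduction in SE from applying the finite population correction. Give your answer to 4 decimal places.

11.1338

f = n/N = 1567/7452 = 0.21027912.
SE_no-fpc = √(s²/n) = 0.2452484; SE_fpc = √((1−f)s²/n) = 0.21794303.
Ratio = √(1−f) = 0.88866241. Reduction = 100·(1 − 0.88866241) = 11.1338%.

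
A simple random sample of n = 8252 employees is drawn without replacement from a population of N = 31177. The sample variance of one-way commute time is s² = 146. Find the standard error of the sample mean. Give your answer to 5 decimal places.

0.11406

Under SRS without replacement, Var(ȳ) = (1 − f)·s²/n with f = n/N = 8252/31177 = 0.26468230.
Var(ȳ) = (1 − 0.26468230)·146/8252 = 0.73531770·0.017692681 = 0.013009741.
SE(ȳ) = √(0.013009741) = 0.11406.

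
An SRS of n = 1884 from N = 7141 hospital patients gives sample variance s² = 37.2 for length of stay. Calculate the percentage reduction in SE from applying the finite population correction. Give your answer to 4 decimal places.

14.1996

f = n/N = 1884/7141 = 0.26382860.
SE_no-fpc = √(s²/n) = 0.1405177; SE_fpc = √((1−f)s²/n) = 0.12056479.
Ratio = √(1−f) = 0.85800432. Reduction = 100·(1 − 0.85800432) = 14.1996%.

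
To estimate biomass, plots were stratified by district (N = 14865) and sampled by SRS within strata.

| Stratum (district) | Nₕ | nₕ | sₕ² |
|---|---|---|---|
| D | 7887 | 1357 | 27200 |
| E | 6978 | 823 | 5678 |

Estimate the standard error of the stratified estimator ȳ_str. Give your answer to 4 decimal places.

2.4521

Var(ȳ_str) = Σₕ Wₕ²(1 − fₕ)sₕ²/nₕ with Wₕ = Nₕ/N, N = 14865.
D: Wₕ = 0.53057518; term = 0.53057518²·(1 − 0.17205528)·27200/1357 = 4.6718001.
E: Wₕ = 0.46942482; term = 0.46942482²·(1 − 0.11794210)·5678/823 = 1.3409876.
Sum = 6.0127877.
SE = √(6.0127877) = 2.4521.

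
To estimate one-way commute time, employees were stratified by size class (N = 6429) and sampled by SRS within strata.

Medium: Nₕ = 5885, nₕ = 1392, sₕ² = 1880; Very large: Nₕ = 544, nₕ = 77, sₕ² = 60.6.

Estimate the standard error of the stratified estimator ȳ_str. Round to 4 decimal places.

Var(ȳ_str) = Σₕ Wₕ²(1 − fₕ)sₕ²/nₕ with Wₕ = Nₕ/N, N = 6429.
Medium: Wₕ = 0.91538342; term = 0.91538342²·(1 − 0.23653356)·1880/1392 = 0.8640018.
Very large: Wₕ = 0.08461658; term = 0.08461658²·(1 − 0.14154412)·60.6/77 = 0.0048373869.
Sum = 0.86883919.
SE = √(0.86883919) = 0.9321.

0.9321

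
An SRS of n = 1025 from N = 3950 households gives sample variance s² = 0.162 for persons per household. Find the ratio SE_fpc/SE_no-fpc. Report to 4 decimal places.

f = n/N = 1025/3950 = 0.25949367.
SE_no-fpc = √(s²/n) = 0.012571745; SE_fpc = √((1−f)s²/n) = 0.010818323.
Ratio = √(1−f) = 0.86052677.

0.8605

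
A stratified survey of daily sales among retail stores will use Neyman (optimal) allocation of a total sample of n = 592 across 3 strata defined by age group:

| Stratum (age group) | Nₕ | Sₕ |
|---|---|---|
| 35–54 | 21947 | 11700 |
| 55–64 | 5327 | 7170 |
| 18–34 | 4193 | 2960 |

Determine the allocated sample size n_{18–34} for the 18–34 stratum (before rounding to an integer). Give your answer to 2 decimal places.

23.90

Neyman allocation: nₕ = n·NₕSₕ / Σⱼ NⱼSⱼ.
Σ NⱼSⱼ = 21947·11700 + 5327·7170 + 4193·2960 = 3.0738577 × 10^8.
n_{18–34} = 592·4193·2960 / (3.0738577 × 10^8) = 23.90.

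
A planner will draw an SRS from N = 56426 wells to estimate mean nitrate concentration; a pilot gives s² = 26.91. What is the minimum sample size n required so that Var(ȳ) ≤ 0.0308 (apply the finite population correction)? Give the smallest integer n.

Without fpc, n₀ = s²/D = 26.91/0.0308 = 873.7013.
With fpc, (1 − n/N)·s²/n ≤ D requires n ≥ n₀/(1 + n₀/N) = 873.7013/(1 + 873.7013/56426) = 860.3792.
Rounding up, n = 861.

861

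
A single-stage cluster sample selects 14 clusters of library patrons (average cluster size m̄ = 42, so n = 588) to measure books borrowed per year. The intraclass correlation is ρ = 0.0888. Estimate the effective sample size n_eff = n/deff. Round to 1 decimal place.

126.7

deff = 1 + (42 − 1)·0.0888 = 1 + 3.6408 = 4.6408.
n_eff = 588 / 4.6408 = 126.7.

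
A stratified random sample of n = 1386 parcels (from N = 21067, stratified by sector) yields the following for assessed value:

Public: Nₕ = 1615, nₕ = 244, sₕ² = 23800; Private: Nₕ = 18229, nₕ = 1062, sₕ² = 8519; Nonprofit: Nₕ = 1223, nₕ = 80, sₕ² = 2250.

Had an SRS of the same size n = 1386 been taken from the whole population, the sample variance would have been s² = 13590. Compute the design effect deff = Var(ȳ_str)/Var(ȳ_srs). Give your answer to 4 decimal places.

Var(ȳ_str) = Σ Wₕ²(1−fₕ)sₕ²/nₕ with Wₕ = Nₕ/21067:
  Public: (1615/21067)²·(1−244/1615)·23800/244 = 0.48662198
  Private: (18229/21067)²·(1−1062/18229)·8519/1062 = 5.6560855
  Nonprofit: (1223/21067)²·(1−80/1223)·2250/80 = 0.088584926
  → Var(ȳ_str) = 6.2312924.
Var(ȳ_srs) = (1 − 1386/21067)·13590/1386 = 9.1601101.
deff = 6.2312924 / 9.1601101 = 0.6803.

0.6803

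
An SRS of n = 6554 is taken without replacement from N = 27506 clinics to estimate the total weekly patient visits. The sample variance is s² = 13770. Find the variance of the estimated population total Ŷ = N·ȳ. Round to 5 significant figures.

Var(Ŷ) = N²·Var(ȳ) = N²·(1 − n/N)·s²/n.
f = 6554/27506 = 0.23827529; Var(ȳ) = 0.76172471·13770/6554 = 1.600389.
Var(Ŷ) = 27506² · 1.600389 = 1.2108224 × 10^9.

1.2108 × 10^9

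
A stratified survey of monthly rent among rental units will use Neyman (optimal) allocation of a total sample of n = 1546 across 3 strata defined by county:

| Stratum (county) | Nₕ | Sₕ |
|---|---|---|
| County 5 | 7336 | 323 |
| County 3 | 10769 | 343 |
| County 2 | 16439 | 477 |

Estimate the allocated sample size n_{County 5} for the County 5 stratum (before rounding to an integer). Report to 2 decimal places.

Neyman allocation: nₕ = n·NₕSₕ / Σⱼ NⱼSⱼ.
Σ NⱼSⱼ = 7336·323 + 10769·343 + 16439·477 = 1.3904698 × 10^7.
n_{County 5} = 1546·7336·323 / (1.3904698 × 10^7) = 263.46.

263.46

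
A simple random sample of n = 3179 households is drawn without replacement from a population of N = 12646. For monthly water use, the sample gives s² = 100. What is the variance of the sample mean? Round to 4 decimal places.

Under SRS without replacement, Var(ȳ) = (1 − f)·s²/n with f = n/N = 3179/12646 = 0.25138384.
Var(ȳ) = (1 − 0.25138384)·100/3179 = 0.74861616·0.031456433 = 0.023548794.

0.0235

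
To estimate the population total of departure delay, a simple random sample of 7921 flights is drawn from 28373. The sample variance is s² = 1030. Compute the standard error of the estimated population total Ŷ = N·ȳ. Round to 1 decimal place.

8686.6

Var(Ŷ) = N²·Var(ȳ) = N²·(1 − n/N)·s²/n.
f = 7921/28373 = 0.27917386; Var(ȳ) = 0.72082614·1030/7921 = 0.093731968.
Var(Ŷ) = 28373² · 0.093731968 = 7.5456777 × 10^7.
SE(Ŷ) = √(7.5456777 × 10^7) = 8686.6.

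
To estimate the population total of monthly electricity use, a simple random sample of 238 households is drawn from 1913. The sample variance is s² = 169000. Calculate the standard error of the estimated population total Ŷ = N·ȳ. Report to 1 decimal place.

47700.2

Var(Ŷ) = N²·Var(ȳ) = N²·(1 − n/N)·s²/n.
f = 238/1913 = 0.12441192; Var(ȳ) = 0.87558808·169000/238 = 621.74112.
Var(Ŷ) = 1913² · 621.74112 = 2.2753045 × 10^9.
SE(Ŷ) = √(2.2753045 × 10^9) = 47700.2.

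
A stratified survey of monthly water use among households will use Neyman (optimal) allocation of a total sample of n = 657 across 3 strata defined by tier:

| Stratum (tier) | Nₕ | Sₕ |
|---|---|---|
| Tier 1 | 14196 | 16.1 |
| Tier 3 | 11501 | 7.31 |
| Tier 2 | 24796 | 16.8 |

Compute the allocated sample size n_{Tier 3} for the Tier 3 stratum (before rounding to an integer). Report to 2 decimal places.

Neyman allocation: nₕ = n·NₕSₕ / Σⱼ NⱼSⱼ.
Σ NⱼSⱼ = 14196·16.1 + 11501·7.31 + 24796·16.8 = 729200.71.
n_{Tier 3} = 657·11501·7.31 / 729200.71 = 75.75.

75.75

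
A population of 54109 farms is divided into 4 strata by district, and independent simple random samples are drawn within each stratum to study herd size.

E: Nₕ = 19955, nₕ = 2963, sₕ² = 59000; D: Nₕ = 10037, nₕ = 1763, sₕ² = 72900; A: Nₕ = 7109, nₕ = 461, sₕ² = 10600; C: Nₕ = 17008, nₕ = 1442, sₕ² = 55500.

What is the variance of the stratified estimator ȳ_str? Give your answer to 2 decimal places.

7.33

Var(ȳ_str) = Σₕ Wₕ²(1 − fₕ)sₕ²/nₕ with Wₕ = Nₕ/N, N = 54109.
E: Wₕ = 0.36879262; term = 0.36879262²·(1 − 0.14848409)·59000/2963 = 2.306097.
D: Wₕ = 0.18549594; term = 0.18549594²·(1 − 0.17565009)·72900/1763 = 1.1728856.
A: Wₕ = 0.13138295; term = 0.13138295²·(1 − 0.06484738)·10600/461 = 0.37116366.
C: Wₕ = 0.31432849; term = 0.31432849²·(1 − 0.08478363)·55500/1442 = 3.4803184.
Sum = 7.3304647.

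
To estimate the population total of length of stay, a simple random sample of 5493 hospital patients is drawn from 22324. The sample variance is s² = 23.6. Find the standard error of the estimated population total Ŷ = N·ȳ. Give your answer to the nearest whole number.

Var(Ŷ) = N²·Var(ȳ) = N²·(1 − n/N)·s²/n.
f = 5493/22324 = 0.24605805; Var(ȳ) = 0.75394195·23.6/5493 = 0.003239219.
Var(Ŷ) = 22324² · 0.003239219 = 1.6143003 × 10^6.
SE(Ŷ) = √(1.6143003 × 10^6) = 1271.

1271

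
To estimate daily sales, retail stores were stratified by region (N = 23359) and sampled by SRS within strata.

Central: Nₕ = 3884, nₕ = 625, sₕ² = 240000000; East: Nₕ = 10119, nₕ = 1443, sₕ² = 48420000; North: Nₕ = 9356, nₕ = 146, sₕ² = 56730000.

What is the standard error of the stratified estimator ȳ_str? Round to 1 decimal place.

275.1

Var(ȳ_str) = Σₕ Wₕ²(1 − fₕ)sₕ²/nₕ with Wₕ = Nₕ/N, N = 23359.
Central: Wₕ = 0.16627424; term = 0.16627424²·(1 − 0.16091658)·240000000/625 = 8908.1252.
East: Wₕ = 0.43319491; term = 0.43319491²·(1 − 0.14260302)·48420000/1443 = 5398.9226.
North: Wₕ = 0.40053084; term = 0.40053084²·(1 − 0.01560496)·56730000/146 = 61362.25.
Sum = 75669.298.
SE = √(75669.298) = 275.1.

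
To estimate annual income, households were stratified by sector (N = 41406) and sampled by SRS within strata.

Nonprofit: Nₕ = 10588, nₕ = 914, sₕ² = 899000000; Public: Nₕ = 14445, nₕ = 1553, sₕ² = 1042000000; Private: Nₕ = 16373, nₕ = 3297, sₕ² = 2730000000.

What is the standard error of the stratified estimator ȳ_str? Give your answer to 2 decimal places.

484.81

Var(ȳ_str) = Σₕ Wₕ²(1 − fₕ)sₕ²/nₕ with Wₕ = Nₕ/N, N = 41406.
Nonprofit: Wₕ = 0.25571173; term = 0.25571173²·(1 − 0.08632414)·899000000/914 = 58763.405.
Public: Wₕ = 0.34886248; term = 0.34886248²·(1 − 0.10751125)·1042000000/1553 = 72879.864.
Private: Wₕ = 0.39542578; term = 0.39542578²·(1 − 0.20136811)·2730000000/3297 = 103399.95.
Sum = 235043.22.
SE = √(235043.22) = 484.81.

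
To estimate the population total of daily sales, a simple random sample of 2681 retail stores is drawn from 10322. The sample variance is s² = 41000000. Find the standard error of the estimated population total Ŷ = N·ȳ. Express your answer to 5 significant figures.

1.0982 × 10^6

Var(Ŷ) = N²·Var(ȳ) = N²·(1 − n/N)·s²/n.
f = 2681/10322 = 0.25973649; Var(ȳ) = 0.74026351·41000000/2681 = 11320.703.
Var(Ŷ) = 10322² · 11320.703 = 1.2061494 × 10^12.
SE(Ŷ) = √(1.2061494 × 10^12) = 1.0982 × 10^6.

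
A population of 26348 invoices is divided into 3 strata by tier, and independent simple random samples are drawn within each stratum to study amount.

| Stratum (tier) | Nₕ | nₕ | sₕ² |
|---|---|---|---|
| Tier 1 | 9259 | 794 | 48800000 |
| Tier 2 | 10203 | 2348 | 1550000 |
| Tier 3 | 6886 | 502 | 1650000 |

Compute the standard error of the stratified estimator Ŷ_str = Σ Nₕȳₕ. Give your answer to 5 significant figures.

2.2393 × 10^6

Var(Ŷ_str) = Σₕ Nₕ²(1 − fₕ)sₕ²/nₕ.
Tier 1: 9259²·(1 − 794/9259)·48800000/794 = 4.8171522 × 10^12.
Tier 2: 10203²·(1 − 2348/10203)·1550000/2348 = 5.2906335 × 10^10.
Tier 3: 6886²·(1 − 502/6886)·1650000/502 = 1.4449078 × 10^11.
Sum = 5.0145493 × 10^12.
SE = √(5.0145493 × 10^12) = 2.2393 × 10^6.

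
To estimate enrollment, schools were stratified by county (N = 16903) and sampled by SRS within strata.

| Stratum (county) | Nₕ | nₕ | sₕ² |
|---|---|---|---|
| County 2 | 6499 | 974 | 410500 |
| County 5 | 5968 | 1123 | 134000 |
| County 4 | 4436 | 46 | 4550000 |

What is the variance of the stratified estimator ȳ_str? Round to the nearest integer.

6807

Var(ȳ_str) = Σₕ Wₕ²(1 − fₕ)sₕ²/nₕ with Wₕ = Nₕ/N, N = 16903.
County 2: Wₕ = 0.38448796; term = 0.38448796²·(1 − 0.14986921)·410500/974 = 52.967008.
County 5: Wₕ = 0.35307342; term = 0.35307342²·(1 − 0.18817024)·134000/1123 = 12.075915.
County 4: Wₕ = 0.26243862; term = 0.26243862²·(1 − 0.01036970)·4550000/46 = 6741.8959.
Sum = 6806.9388.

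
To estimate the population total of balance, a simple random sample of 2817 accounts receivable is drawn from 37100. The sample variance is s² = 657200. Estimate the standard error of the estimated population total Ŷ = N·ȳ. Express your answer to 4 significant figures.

544700

Var(Ŷ) = N²·Var(ȳ) = N²·(1 − n/N)·s²/n.
f = 2817/37100 = 0.07592992; Var(ȳ) = 0.92407008·657200/2817 = 215.58355.
Var(Ŷ) = 37100² · 215.58355 = 2.9673135 × 10^11.
SE(Ŷ) = √(2.9673135 × 10^11) = 544700.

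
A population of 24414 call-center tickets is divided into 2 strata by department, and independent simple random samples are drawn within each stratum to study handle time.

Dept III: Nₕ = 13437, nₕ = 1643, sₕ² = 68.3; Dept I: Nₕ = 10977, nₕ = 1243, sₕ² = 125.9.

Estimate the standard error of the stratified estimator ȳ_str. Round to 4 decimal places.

0.1709

Var(ȳ_str) = Σₕ Wₕ²(1 − fₕ)sₕ²/nₕ with Wₕ = Nₕ/N, N = 24414.
Dept III: Wₕ = 0.55038093; term = 0.55038093²·(1 − 0.12227432)·68.3/1643 = 0.011052708.
Dept I: Wₕ = 0.44961907; term = 0.44961907²·(1 − 0.11323677)·125.9/1243 = 0.018157319.
Sum = 0.029210027.
SE = √(0.029210027) = 0.1709.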